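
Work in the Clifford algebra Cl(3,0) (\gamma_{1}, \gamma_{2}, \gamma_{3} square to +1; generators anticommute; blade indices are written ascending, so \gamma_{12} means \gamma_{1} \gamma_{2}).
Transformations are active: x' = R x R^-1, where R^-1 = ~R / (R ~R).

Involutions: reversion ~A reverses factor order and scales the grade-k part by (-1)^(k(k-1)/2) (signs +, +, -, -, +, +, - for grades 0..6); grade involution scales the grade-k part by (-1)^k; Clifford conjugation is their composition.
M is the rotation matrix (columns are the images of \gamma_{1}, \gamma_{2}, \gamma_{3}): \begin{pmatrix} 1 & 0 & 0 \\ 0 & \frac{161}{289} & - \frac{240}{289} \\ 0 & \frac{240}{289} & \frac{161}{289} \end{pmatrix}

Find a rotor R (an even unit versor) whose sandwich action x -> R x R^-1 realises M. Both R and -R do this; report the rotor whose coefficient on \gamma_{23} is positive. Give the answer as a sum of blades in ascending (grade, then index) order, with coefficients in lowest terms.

Method: write R = a + b12*\gamma_{12} + b13*\gamma_{13} + b23*\gamma_{23} with a^2 + b12^2 + b13^2 + b23^2 = 1 (so R^-1 = ~R). Expanding the columns R e_j ~R gives tr M = 4a^2 - 1 and, from the antisymmetric part, M21 - M12 = -4a*b12, M13 - M31 = 4a*b13, M32 - M23 = -4a*b23.
Here tr M = \frac{611}{289}, so a^2 = (1 + tr M)/4 = \frac{225}{289} and a = ±\frac{15}{17}. Taking a = \frac{15}{17}: M21 - M12 = 0, M13 - M31 = 0, M32 - M23 = \frac{480}{289}, giving b12 = 0, b13 = 0, b23 = -\frac{8}{17}, i.e. R = \frac{15}{17} - \frac{8}{17} \gamma_{23}.
Its \gamma_{23} coefficient is negative, so report the other preimage -R.
Answer: -\frac{15}{17} + \frac{8}{17} \gamma_{23}. Sheet selection: the two-to-one cover makes ±R indistinguishable at the matrix level (trace \frac{611}{289}), so uniqueness comes from the required sign on \gamma_{23}.


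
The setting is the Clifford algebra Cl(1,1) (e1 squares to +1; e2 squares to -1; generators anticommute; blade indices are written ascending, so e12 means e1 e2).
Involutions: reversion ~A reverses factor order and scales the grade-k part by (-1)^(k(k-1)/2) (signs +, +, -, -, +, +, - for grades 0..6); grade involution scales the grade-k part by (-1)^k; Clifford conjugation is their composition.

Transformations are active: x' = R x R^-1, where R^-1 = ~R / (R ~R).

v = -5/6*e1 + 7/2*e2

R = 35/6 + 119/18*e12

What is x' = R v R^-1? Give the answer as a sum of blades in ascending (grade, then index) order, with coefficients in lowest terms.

~R = 35/6 - 119/18*e12, and R ~R = -784/81, so R^-1 = ~R / (-784/81).
R v = -28*e1 + 700/27*e2
Answer: 415/12*e1 - 139/4*e2


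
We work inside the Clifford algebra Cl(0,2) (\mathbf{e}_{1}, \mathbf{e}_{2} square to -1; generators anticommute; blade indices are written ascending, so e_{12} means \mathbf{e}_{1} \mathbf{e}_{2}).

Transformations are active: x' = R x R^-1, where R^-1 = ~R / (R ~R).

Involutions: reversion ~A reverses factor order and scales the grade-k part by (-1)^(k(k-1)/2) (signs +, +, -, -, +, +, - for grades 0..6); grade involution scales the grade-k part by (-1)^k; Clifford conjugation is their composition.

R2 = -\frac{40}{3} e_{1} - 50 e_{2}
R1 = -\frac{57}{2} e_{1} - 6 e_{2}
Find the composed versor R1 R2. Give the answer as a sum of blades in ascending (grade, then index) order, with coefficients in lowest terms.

Distribute over the terms of R1 (each basis-blade product reordered to ascending indices, repeated generators contracted through their squares):
(-\frac{57}{2} e_{1}) R2 = -380 + 1425 e_{12}
(-6 e_{2}) R2 = -300 - 80 e_{12}
Summing the partial products and collecting blades:
Answer: -680 + 1345 e_{12}


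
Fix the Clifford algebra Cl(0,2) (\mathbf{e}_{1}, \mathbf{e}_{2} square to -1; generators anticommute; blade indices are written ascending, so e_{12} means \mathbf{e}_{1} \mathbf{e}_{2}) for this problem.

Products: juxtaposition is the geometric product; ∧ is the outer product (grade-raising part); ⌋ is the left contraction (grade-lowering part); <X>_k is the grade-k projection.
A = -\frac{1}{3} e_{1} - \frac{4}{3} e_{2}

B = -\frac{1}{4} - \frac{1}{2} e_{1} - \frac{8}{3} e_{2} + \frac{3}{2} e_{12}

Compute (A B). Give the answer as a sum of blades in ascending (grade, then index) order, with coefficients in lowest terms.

step 1: -\frac{67}{18} - \frac{23}{12} e_{1} + \frac{5}{6} e_{2} + \frac{2}{9} e_{12}
Answer: -\frac{67}{18} - \frac{23}{12} e_{1} + \frac{5}{6} e_{2} + \frac{2}{9} e_{12}


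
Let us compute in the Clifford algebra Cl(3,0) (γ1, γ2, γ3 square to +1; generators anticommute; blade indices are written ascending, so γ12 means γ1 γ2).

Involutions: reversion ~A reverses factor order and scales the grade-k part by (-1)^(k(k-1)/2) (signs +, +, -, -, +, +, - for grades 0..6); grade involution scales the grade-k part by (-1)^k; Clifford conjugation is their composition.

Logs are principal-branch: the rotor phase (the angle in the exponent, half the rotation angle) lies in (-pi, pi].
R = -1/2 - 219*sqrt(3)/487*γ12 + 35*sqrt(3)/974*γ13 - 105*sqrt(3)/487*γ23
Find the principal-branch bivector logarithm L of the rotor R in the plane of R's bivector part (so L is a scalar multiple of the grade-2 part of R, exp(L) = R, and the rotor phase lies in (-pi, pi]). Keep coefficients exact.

The scalar part of R is -1/2, which pins the rotor phase on the principal branch; dividing the bivector part by the sine of that phase recovers the unit plane, and L is the phase times that plane.
Concretely: cos(phase) = -1/2 gives phase = ±2*pi/3, and since phase/sin(phase) is even the sign is immaterial: L = (phase/sin(phase)) * <R>_2 = (4*sqrt(3)*pi/9) * <R>_2.
Answer: -292*pi/487*γ12 + 70*pi/1461*γ13 - 140*pi/487*γ23


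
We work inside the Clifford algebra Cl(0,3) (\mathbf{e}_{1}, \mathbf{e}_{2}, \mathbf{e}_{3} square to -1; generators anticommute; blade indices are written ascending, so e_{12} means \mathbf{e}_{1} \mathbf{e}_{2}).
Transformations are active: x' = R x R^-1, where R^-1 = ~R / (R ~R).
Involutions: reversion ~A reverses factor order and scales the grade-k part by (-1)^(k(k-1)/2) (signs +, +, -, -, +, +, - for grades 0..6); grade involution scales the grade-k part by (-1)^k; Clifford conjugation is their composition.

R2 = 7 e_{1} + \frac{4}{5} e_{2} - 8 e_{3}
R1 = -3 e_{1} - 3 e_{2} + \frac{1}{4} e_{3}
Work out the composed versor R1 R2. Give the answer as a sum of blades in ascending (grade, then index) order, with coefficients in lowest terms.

Distribute over the terms of R1 (each basis-blade product reordered to ascending indices, repeated generators contracted through their squares):
(-3 e_{1}) R2 = 21 - \frac{12}{5} e_{12} + 24 e_{13}
(-3 e_{2}) R2 = \frac{12}{5} + 21 e_{12} + 24 e_{23}
(\frac{1}{4} e_{3}) R2 = 2 - \frac{7}{4} e_{13} - \frac{1}{5} e_{23}
Summing the partial products and collecting blades:
Answer: \frac{127}{5} + \frac{93}{5} e_{12} + \frac{89}{4} e_{13} + \frac{119}{5} e_{23}


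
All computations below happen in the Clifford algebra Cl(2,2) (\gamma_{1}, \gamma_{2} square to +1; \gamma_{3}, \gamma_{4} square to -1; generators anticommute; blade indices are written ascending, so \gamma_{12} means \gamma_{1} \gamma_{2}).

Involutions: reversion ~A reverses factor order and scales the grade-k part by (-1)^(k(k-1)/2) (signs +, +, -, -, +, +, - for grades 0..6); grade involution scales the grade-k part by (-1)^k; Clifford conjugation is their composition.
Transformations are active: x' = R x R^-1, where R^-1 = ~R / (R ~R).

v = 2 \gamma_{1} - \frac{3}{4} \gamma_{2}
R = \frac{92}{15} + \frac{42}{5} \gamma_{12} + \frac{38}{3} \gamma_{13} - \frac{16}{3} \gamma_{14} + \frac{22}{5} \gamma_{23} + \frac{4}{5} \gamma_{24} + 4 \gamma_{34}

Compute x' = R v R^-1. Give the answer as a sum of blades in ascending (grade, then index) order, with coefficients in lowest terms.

~R = \frac{92}{15} - \frac{42}{5} \gamma_{12} - \frac{38}{3} \gamma_{13} + \frac{16}{3} \gamma_{14} - \frac{22}{5} \gamma_{23} - \frac{4}{5} \gamma_{24} - 4 \gamma_{34}, and R ~R = -\frac{3812}{45}, so R^-1 = ~R / (-\frac{3812}{45}).
R v = \frac{179}{30} \gamma_{1} - \frac{107}{5} \gamma_{2} - \frac{661}{30} \gamma_{3} + \frac{169}{15} \gamma_{4} + \frac{183}{10} \gamma_{123} - \frac{12}{5} \gamma_{124} + 8 \gamma_{134} - 3 \gamma_{234}
Answer: -\frac{16809}{9530} \gamma_{1} - \frac{31311}{19060} \gamma_{2} + \frac{5959}{9530} \gamma_{3} + \frac{4409}{4765} \gamma_{4}


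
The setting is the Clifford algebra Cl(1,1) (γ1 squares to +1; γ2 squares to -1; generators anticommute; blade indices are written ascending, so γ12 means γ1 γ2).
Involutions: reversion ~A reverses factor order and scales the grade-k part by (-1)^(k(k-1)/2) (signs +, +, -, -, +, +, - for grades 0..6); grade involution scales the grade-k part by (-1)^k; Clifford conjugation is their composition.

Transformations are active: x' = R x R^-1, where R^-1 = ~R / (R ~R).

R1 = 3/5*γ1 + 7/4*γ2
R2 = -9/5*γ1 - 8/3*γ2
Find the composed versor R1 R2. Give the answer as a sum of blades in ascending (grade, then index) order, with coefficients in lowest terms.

Distribute over the terms of R1 (each basis-blade product reordered to ascending indices, repeated generators contracted through their squares):
(3/5*γ1) R2 = -27/25 - 8/5*γ12
(7/4*γ2) R2 = 14/3 + 63/20*γ12
Summing the partial products and collecting blades:
Answer: 269/75 + 31/20*γ12


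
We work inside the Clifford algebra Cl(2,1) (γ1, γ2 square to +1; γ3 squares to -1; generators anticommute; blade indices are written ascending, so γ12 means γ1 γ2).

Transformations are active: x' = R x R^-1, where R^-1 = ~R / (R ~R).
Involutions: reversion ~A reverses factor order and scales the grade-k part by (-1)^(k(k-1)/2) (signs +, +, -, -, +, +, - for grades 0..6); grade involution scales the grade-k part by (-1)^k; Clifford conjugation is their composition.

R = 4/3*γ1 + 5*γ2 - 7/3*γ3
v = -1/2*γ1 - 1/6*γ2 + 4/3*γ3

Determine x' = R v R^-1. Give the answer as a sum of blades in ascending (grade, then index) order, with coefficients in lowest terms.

~R = 4/3*γ1 + 5*γ2 - 7/3*γ3, and R ~R = 64/3, so R^-1 = ~R / (64/3).
R v = 29/18 + 41/18*γ12 + 11/18*γ13 + 113/18*γ23
Answer: 101/144*γ1 + 59/64*γ2 - 971/576*γ3


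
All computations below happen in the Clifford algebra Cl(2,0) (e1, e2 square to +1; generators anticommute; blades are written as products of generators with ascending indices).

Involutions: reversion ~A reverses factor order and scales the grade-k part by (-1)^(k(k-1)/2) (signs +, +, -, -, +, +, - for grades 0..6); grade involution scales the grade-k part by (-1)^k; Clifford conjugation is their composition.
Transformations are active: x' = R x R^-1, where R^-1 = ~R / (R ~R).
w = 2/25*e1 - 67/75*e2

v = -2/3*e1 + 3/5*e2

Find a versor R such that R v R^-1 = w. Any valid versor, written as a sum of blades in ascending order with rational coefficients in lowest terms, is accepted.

Equal squares first: v^2 = w^2 = 181/225. Then v + w = -44/75*e1 - 22/75*e2 is a versor taking v to w, provided it is invertible.
Answer: -44/75*e1 - 22/75*e2


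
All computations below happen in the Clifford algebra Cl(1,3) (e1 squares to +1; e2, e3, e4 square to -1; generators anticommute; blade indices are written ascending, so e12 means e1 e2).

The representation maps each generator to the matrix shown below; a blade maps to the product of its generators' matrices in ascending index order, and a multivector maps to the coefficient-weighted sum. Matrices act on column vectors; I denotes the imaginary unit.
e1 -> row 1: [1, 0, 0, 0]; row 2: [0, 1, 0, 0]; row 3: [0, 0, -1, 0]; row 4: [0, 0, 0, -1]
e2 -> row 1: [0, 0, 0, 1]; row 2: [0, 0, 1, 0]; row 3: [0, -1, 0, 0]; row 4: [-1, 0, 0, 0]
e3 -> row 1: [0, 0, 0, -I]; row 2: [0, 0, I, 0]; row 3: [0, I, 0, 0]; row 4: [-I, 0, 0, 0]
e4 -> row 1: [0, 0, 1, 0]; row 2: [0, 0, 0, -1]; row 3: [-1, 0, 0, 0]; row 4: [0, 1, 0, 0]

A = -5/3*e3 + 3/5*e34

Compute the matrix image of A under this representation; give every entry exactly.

Bivector images (products of the table entries): rho(e34) = rho(e3)rho(e4) = row 1: [0, -I, 0, 0]; row 2: [-I, 0, 0, 0]; row 3: [0, 0, 0, -I]; row 4: [0, 0, -I, 0].
M = (-5/3)*rho(e3) + (3/5)*rho(e34), summed entrywise:
Answer: row 1: [0, -3*I/5, 0, 5*I/3]; row 2: [-3*I/5, 0, -5*I/3, 0]; row 3: [0, -5*I/3, 0, -3*I/5]; row 4: [5*I/3, 0, -3*I/5, 0]


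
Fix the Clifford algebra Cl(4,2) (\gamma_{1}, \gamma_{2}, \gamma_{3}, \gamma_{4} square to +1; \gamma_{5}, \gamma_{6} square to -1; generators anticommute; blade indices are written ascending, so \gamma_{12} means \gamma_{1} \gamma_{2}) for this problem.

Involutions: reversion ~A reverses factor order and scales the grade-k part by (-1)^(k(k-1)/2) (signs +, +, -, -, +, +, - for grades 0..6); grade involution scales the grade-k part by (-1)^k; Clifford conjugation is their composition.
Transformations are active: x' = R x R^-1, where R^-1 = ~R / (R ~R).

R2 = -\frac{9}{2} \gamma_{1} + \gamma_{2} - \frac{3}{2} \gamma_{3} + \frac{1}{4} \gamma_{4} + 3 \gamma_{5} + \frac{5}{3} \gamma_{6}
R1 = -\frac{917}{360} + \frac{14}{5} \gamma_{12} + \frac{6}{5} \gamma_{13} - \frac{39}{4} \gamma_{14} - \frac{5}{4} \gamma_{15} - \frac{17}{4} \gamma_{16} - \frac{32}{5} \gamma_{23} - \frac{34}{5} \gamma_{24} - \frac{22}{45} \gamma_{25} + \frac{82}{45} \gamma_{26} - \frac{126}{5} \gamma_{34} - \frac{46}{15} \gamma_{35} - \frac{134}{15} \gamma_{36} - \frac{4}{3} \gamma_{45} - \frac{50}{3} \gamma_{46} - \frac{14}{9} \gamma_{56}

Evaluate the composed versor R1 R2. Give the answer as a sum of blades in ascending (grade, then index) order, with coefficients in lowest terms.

Distribute over the terms of R2 (each basis-blade product reordered to ascending indices, repeated generators contracted through their squares):
R1 (-\frac{9}{2} \gamma_{1}) = \frac{917}{80} \gamma_{1} + \frac{63}{5} \gamma_{2} + \frac{27}{5} \gamma_{3} - \frac{351}{8} \gamma_{4} - \frac{45}{8} \gamma_{5} - \frac{153}{8} \gamma_{6} + \frac{144}{5} \gamma_{123} + \frac{153}{5} \gamma_{124} + \frac{11}{5} \gamma_{125} - \frac{41}{5} \gamma_{126} + \frac{567}{5} \gamma_{134} + \frac{69}{5} \gamma_{135} + \frac{201}{5} \gamma_{136} + 6 \gamma_{145} + 75 \gamma_{146} + 7 \gamma_{156}
R1 (\gamma_{2}) = \frac{14}{5} \gamma_{1} - \frac{917}{360} \gamma_{2} + \frac{32}{5} \gamma_{3} + \frac{34}{5} \gamma_{4} + \frac{22}{45} \gamma_{5} - \frac{82}{45} \gamma_{6} - \frac{6}{5} \gamma_{123} + \frac{39}{4} \gamma_{124} + \frac{5}{4} \gamma_{125} + \frac{17}{4} \gamma_{126} - \frac{126}{5} \gamma_{234} - \frac{46}{15} \gamma_{235} - \frac{134}{15} \gamma_{236} - \frac{4}{3} \gamma_{245} - \frac{50}{3} \gamma_{246} - \frac{14}{9} \gamma_{256}
R1 (-\frac{3}{2} \gamma_{3}) = -\frac{9}{5} \gamma_{1} + \frac{48}{5} \gamma_{2} + \frac{917}{240} \gamma_{3} - \frac{189}{5} \gamma_{4} - \frac{23}{5} \gamma_{5} - \frac{67}{5} \gamma_{6} - \frac{21}{5} \gamma_{123} - \frac{117}{8} \gamma_{134} - \frac{15}{8} \gamma_{135} - \frac{51}{8} \gamma_{136} - \frac{51}{5} \gamma_{234} - \frac{11}{15} \gamma_{235} + \frac{41}{15} \gamma_{236} + 2 \gamma_{345} + 25 \gamma_{346} + \frac{7}{3} \gamma_{356}
R1 (\frac{1}{4} \gamma_{4}) = -\frac{39}{16} \gamma_{1} - \frac{17}{10} \gamma_{2} - \frac{63}{10} \gamma_{3} - \frac{917}{1440} \gamma_{4} + \frac{1}{3} \gamma_{5} + \frac{25}{6} \gamma_{6} + \frac{7}{10} \gamma_{124} + \frac{3}{10} \gamma_{134} + \frac{5}{16} \gamma_{145} + \frac{17}{16} \gamma_{146} - \frac{8}{5} \gamma_{234} + \frac{11}{90} \gamma_{245} - \frac{41}{90} \gamma_{246} + \frac{23}{30} \gamma_{345} + \frac{67}{30} \gamma_{346} - \frac{7}{18} \gamma_{456}
R1 (3 \gamma_{5}) = \frac{15}{4} \gamma_{1} + \frac{22}{15} \gamma_{2} + \frac{46}{5} \gamma_{3} + 4 \gamma_{4} - \frac{917}{120} \gamma_{5} - \frac{14}{3} \gamma_{6} + \frac{42}{5} \gamma_{125} + \frac{18}{5} \gamma_{135} - \frac{117}{4} \gamma_{145} + \frac{51}{4} \gamma_{156} - \frac{96}{5} \gamma_{235} - \frac{102}{5} \gamma_{245} - \frac{82}{15} \gamma_{256} - \frac{378}{5} \gamma_{345} + \frac{134}{5} \gamma_{356} + 50 \gamma_{456}
R1 (\frac{5}{3} \gamma_{6}) = \frac{85}{12} \gamma_{1} - \frac{82}{27} \gamma_{2} + \frac{134}{9} \gamma_{3} + \frac{250}{9} \gamma_{4} + \frac{70}{27} \gamma_{5} - \frac{917}{216} \gamma_{6} + \frac{14}{3} \gamma_{126} + 2 \gamma_{136} - \frac{65}{4} \gamma_{146} - \frac{25}{12} \gamma_{156} - \frac{32}{3} \gamma_{236} - \frac{34}{3} \gamma_{246} - \frac{22}{27} \gamma_{256} - 42 \gamma_{346} - \frac{46}{9} \gamma_{356} - \frac{20}{9} \gamma_{456}
Summing the partial products and collecting blades:
Answer: \frac{2503}{120} \gamma_{1} + \frac{17693}{1080} \gamma_{2} + \frac{4811}{144} \gamma_{3} - \frac{62977}{1440} \gamma_{4} - \frac{1951}{135} \gamma_{5} - \frac{2111}{54} \gamma_{6} + \frac{117}{5} \gamma_{123} + \frac{821}{20} \gamma_{124} + \frac{237}{20} \gamma_{125} + \frac{43}{60} \gamma_{126} + \frac{3963}{40} \gamma_{134} + \frac{621}{40} \gamma_{135} + \frac{1433}{40} \gamma_{136} - \frac{367}{16} \gamma_{145} + \frac{957}{16} \gamma_{146} + \frac{53}{3} \gamma_{156} - 37 \gamma_{234} - 23 \gamma_{235} - \frac{253}{15} \gamma_{236} - \frac{389}{18} \gamma_{245} - \frac{2561}{90} \gamma_{246} - \frac{1058}{135} \gamma_{256} - \frac{437}{6} \gamma_{345} - \frac{443}{30} \gamma_{346} + \frac{1081}{45} \gamma_{356} + \frac{853}{18} \gamma_{456}


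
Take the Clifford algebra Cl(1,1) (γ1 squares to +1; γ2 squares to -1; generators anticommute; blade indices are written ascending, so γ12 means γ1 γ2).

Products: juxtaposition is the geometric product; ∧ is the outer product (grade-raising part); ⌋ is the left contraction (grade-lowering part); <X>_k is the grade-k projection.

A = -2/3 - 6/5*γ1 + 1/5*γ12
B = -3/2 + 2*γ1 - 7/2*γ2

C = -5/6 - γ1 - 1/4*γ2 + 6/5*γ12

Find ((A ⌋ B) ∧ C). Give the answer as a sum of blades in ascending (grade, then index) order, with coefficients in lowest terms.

step 1: -7/5 - 4/3*γ1 + 7/3*γ2
step 2: 7/6 + 113/45*γ1 - 287/180*γ2 + 74/75*γ12
Answer: 7/6 + 113/45*γ1 - 287/180*γ2 + 74/75*γ12


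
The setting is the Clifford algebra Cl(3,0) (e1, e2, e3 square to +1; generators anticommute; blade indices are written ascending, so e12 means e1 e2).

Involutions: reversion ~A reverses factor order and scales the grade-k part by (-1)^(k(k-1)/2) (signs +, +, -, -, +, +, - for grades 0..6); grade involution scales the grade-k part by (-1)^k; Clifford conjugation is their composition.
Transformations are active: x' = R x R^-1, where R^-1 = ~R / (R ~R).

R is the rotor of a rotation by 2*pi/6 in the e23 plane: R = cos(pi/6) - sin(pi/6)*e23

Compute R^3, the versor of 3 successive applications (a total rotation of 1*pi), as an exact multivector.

Rotor phase runs at HALF the rotation angle; powers of one rotor simply add phase, so after 3 steps in e23 the phase is 3*pi/6 = pi/2 and R^3 = cos(pi/2) - sin(pi/2)*e23.
cos(pi/2) = 0 and sin(pi/2) = 1, so R^3 = -e23. The net rotation is 1*pi; the rotor keeps the half-angle phase exactly.
Answer: -e23


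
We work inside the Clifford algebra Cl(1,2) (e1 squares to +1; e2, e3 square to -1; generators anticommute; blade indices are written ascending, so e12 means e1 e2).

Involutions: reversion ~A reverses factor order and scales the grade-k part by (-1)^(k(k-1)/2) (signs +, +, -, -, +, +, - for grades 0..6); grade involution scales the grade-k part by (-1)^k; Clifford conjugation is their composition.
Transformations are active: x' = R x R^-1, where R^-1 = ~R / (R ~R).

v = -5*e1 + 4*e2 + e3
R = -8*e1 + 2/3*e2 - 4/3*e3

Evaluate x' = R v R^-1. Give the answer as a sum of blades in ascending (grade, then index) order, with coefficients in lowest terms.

~R = -8*e1 + 2/3*e2 - 4/3*e3, and R ~R = 556/9, so R^-1 = ~R / (556/9).
R v = 116/3 - 86/3*e12 - 44/3*e13 + 6*e23
Answer: -697/139*e1 - 440/139*e2 - 371/139*e3


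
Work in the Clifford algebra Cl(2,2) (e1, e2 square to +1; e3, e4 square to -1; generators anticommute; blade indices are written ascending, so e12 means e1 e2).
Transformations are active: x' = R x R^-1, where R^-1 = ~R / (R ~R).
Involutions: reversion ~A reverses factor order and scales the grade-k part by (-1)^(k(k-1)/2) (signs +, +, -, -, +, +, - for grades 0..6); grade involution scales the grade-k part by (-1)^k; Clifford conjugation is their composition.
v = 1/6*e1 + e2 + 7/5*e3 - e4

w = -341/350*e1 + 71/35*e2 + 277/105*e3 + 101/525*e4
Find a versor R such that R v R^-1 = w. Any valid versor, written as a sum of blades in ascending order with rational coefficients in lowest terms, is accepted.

R = v + w = -424/525*e1 + 106/35*e2 + 424/105*e3 - 424/525*e4 works: the equal norms (-1739/900) guarantee its sandwich swaps v into w.
Answer: -424/525*e1 + 106/35*e2 + 424/105*e3 - 424/525*e4


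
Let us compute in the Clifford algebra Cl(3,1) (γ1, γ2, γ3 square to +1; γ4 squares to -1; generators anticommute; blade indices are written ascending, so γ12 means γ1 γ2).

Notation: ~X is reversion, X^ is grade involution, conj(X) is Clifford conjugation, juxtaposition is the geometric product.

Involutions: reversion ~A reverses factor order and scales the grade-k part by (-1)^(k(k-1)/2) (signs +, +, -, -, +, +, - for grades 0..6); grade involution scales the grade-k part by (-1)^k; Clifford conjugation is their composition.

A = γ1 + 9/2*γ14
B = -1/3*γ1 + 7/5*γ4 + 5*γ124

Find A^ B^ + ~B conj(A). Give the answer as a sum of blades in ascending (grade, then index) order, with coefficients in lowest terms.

first term: -1/3 + 63/10*γ1 + 45/2*γ2 - 3/2*γ4 + 7/5*γ14 + 5*γ24
second term: 1/3 - 63/10*γ1 - 45/2*γ2 + 3/2*γ4 + 7/5*γ14 + 5*γ24
Answer: 14/5*γ14 + 10*γ24


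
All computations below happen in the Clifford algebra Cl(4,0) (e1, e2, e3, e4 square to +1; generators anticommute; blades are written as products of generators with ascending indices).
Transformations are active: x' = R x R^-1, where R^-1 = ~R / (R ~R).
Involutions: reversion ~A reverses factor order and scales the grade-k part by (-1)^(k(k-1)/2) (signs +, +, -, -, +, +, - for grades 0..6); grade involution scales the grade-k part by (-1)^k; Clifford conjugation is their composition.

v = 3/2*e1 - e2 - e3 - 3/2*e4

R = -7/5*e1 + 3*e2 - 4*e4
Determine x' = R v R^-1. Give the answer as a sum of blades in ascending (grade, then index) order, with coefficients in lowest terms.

~R = -7/5*e1 + 3*e2 - 4*e4, and R ~R = 674/25, so R^-1 = ~R / (674/25).
R v = 9/10 - 31/10*e1 e2 + 7/5*e1 e3 + 81/10*e1 e4 - 3*e2 e3 - 17/2*e2 e4 - 4*e3 e4
Answer: -537/337*e1 + 809/674*e2 + e3 + 831/674*e4


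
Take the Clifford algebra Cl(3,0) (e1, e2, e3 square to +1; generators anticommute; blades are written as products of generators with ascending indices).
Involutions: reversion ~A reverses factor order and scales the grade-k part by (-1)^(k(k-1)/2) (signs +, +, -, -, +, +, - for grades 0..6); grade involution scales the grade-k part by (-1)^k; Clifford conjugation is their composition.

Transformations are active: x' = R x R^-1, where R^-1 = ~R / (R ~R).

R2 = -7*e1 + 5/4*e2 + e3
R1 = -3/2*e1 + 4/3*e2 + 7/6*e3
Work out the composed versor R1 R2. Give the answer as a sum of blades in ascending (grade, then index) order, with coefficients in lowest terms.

Distribute over the terms of R1 (each basis-blade product reordered to ascending indices, repeated generators contracted through their squares):
(-3/2*e1) R2 = 21/2 - 15/8*e1 e2 - 3/2*e1 e3
(4/3*e2) R2 = 5/3 + 28/3*e1 e2 + 4/3*e2 e3
(7/6*e3) R2 = 7/6 + 49/6*e1 e3 - 35/24*e2 e3
Summing the partial products and collecting blades:
Answer: 40/3 + 179/24*e1 e2 + 20/3*e1 e3 - 1/8*e2 e3


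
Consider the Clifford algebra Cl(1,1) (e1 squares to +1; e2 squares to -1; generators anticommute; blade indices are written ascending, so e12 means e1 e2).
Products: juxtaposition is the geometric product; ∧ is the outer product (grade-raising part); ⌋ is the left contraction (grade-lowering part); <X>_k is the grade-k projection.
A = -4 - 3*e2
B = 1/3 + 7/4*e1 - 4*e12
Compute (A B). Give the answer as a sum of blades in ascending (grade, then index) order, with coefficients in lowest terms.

step 1: -4/3 + 5*e1 - e2 + 85/4*e12
Answer: -4/3 + 5*e1 - e2 + 85/4*e12


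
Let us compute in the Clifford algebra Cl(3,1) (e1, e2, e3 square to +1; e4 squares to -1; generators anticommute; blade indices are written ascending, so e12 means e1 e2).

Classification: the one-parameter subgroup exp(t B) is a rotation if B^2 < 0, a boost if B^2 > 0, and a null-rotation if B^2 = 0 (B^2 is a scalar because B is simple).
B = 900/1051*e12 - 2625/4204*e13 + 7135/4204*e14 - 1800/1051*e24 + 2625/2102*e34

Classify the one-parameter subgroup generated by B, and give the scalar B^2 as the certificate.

B^2 term by term: the squares give (900/1051)^2*(e12)^2 + (-2625/4204)^2*(e13)^2 + (7135/4204)^2*(e14)^2 + (-1800/1051)^2*(e24)^2 + (2625/2102)^2*(e34)^2 = 810000/1104601*(-1) + 6890625/17673616*(-1) + 50908225/17673616*(+1) + 3240000/1104601*(+1) + 6890625/4418404*(+1) = 25/4 (each basis 2-blade squares to minus the product of its generators' squares); cross terms between blades sharing an index anticommute and cancel; the commuting (index-disjoint) pairs give grade-4 terms 2*c*c'*(blade product), which cancel blade by blade — e1234: 2362500/1104601 - 2362500/1104601 = 0 — confirming B is simple. So B^2 = 25/4.
Answer: boost, certificate B^2 = 25/4. The scalar 25/4 is the complete invariant here: its sign names the subgroup type.


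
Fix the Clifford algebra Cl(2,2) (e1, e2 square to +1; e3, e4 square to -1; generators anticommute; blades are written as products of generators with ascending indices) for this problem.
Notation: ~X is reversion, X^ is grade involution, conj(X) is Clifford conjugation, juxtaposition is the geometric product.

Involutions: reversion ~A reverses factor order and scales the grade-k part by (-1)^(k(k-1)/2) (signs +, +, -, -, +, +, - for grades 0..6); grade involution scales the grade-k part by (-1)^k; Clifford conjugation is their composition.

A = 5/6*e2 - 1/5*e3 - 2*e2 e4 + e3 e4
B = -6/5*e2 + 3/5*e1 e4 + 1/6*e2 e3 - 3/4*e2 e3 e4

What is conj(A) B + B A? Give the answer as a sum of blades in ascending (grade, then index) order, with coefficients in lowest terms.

first term: 1 - 43/60*e2 + 49/36*e3 + 12/5*e4 - 6/5*e1 e2 + 3/5*e1 e3 + 6/25*e2 e3 - 19/60*e2 e4 + 23/24*e3 e4 + 1/2*e1 e2 e4 - 3/25*e1 e3 e4 + 6/5*e2 e3 e4
second term: -1 + 47/60*e2 - 59/36*e3 + 12/5*e4 - 6/5*e1 e2 + 3/5*e1 e3 + 6/25*e2 e3 - 1/60*e2 e4 - 7/24*e3 e4 - 1/2*e1 e2 e4 + 3/25*e1 e3 e4 - 6/5*e2 e3 e4
Answer: 1/15*e2 - 5/18*e3 + 24/5*e4 - 12/5*e1 e2 + 6/5*e1 e3 + 12/25*e2 e3 - 1/3*e2 e4 + 2/3*e3 e4


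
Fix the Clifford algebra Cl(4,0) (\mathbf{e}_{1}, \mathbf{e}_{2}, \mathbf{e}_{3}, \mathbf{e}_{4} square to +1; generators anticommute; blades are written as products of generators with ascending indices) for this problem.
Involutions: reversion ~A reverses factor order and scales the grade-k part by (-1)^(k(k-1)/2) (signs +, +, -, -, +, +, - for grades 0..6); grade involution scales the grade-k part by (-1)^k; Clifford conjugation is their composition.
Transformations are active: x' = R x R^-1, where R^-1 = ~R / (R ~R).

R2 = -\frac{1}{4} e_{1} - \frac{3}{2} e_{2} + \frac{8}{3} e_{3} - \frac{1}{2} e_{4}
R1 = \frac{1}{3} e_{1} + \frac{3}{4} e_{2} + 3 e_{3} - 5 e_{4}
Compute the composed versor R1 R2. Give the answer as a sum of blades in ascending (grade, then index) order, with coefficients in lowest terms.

Distribute over the terms of R1 (each basis-blade product reordered to ascending indices, repeated generators contracted through their squares):
(\frac{1}{3} e_{1}) R2 = -\frac{1}{12} - \frac{1}{2} e_{1} e_{2} + \frac{8}{9} e_{1} e_{3} - \frac{1}{6} e_{1} e_{4}
(\frac{3}{4} e_{2}) R2 = -\frac{9}{8} + \frac{3}{16} e_{1} e_{2} + 2 e_{2} e_{3} - \frac{3}{8} e_{2} e_{4}
(3 e_{3}) R2 = 8 + \frac{3}{4} e_{1} e_{3} + \frac{9}{2} e_{2} e_{3} - \frac{3}{2} e_{3} e_{4}
(-5 e_{4}) R2 = \frac{5}{2} - \frac{5}{4} e_{1} e_{4} - \frac{15}{2} e_{2} e_{4} + \frac{40}{3} e_{3} e_{4}
Summing the partial products and collecting blades:
Answer: \frac{223}{24} - \frac{5}{16} e_{1} e_{2} + \frac{59}{36} e_{1} e_{3} - \frac{17}{12} e_{1} e_{4} + \frac{13}{2} e_{2} e_{3} - \frac{63}{8} e_{2} e_{4} + \frac{71}{6} e_{3} e_{4}


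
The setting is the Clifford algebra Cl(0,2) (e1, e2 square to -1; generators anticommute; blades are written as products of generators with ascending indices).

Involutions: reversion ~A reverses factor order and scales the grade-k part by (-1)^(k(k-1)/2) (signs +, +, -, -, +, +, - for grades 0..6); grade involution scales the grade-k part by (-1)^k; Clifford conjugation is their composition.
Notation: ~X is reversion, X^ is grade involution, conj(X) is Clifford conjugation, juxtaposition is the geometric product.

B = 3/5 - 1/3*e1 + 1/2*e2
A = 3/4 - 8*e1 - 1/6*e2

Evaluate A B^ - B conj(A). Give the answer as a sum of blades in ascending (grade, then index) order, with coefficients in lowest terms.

first term: 91/30 - 91/20*e1 - 19/40*e2 + 73/18*e1 e2
second term: 91/30 + 91/20*e1 + 19/40*e2 - 73/18*e1 e2
Answer: -91/10*e1 - 19/20*e2 + 73/9*e1 e2


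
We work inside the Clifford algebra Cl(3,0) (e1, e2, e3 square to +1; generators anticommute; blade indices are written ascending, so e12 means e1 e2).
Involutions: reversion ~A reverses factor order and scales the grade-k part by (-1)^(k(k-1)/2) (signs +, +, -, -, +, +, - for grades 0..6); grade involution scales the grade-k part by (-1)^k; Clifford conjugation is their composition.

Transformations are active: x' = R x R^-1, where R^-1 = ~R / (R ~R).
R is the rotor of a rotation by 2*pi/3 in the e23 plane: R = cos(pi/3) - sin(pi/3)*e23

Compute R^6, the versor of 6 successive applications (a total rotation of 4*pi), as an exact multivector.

Rotor phase runs at HALF the rotation angle; powers of one rotor simply add phase, so after 6 steps in e23 the phase is 6*pi/3 = 2*pi and R^6 = cos(2*pi) - sin(2*pi)*e23.
cos(2*pi) = 1 and sin(2*pi) = 0, so R^6 = 1. The total rotation 4*pi is 2 full turns, so every vector returns to itself, yet the rotor is +1, back on the identity sheet (an even number of 2*pi turns).
Answer: 1


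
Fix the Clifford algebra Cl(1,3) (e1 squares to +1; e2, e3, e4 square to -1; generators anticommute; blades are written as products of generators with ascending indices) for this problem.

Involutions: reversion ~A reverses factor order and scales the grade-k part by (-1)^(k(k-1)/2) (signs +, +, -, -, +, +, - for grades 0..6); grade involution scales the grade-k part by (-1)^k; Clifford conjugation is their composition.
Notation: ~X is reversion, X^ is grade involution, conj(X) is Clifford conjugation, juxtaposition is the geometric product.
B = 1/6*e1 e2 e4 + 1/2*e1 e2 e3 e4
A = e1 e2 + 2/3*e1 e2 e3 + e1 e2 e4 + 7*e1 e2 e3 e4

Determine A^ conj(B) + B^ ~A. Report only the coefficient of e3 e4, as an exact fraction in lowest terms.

first term: -10/3 - 5/3*e3 + 1/2*e4 + 7/18*e3 e4
second term: -11/3 - 2/3*e3 - 1/6*e4 - 11/18*e3 e4
Answer: -2/9


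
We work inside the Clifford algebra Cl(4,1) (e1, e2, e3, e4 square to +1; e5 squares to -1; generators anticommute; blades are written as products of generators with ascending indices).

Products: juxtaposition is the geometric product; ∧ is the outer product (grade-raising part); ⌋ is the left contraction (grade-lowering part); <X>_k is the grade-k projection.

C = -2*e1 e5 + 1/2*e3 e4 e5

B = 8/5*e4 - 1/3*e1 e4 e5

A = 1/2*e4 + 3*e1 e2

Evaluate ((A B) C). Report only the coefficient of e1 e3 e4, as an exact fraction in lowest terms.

step 1: 4/5 + 1/6*e1 e5 + 24/5*e1 e2 e4 + e2 e4 e5
step 2: -1/3 - 8/5*e1 e5 + 1/2*e2 e3 - 2*e1 e2 e4 - 1/12*e1 e3 e4 - 48/5*e2 e4 e5 + 2/5*e3 e4 e5 - 12/5*e1 e2 e3 e5
Answer: -1/12


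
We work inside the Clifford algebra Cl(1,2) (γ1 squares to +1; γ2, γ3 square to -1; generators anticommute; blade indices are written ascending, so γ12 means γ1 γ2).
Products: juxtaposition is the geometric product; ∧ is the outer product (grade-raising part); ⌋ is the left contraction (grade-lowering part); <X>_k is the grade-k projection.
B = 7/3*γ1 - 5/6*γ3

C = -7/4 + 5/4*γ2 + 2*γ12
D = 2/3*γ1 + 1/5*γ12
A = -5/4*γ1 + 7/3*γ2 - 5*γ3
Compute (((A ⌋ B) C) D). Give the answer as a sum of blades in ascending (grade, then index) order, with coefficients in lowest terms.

step 1: -85/12
step 2: 595/48 - 425/48*γ2 - 85/6*γ12
step 3: -17/6 + 935/144*γ1 + 85/9*γ2 + 1207/144*γ12
Answer: -17/6 + 935/144*γ1 + 85/9*γ2 + 1207/144*γ12


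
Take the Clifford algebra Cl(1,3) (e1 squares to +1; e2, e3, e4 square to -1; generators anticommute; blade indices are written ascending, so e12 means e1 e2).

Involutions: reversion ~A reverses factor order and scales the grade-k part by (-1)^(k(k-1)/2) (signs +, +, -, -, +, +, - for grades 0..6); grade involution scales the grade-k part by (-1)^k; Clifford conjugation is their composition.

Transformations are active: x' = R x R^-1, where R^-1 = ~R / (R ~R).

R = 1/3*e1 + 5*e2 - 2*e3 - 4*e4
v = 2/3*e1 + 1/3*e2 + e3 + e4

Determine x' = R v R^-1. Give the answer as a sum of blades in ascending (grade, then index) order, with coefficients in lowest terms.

~R = 1/3*e1 + 5*e2 - 2*e3 - 4*e4, and R ~R = -404/9, so R^-1 = ~R / (-404/9).
R v = 41/9 - 29/9*e12 + 5/3*e13 + 3*e14 + 17/3*e23 + 19/3*e24 + 2*e34
Answer: -445/606*e1 - 817/606*e2 - 60/101*e3 - 19/101*e4


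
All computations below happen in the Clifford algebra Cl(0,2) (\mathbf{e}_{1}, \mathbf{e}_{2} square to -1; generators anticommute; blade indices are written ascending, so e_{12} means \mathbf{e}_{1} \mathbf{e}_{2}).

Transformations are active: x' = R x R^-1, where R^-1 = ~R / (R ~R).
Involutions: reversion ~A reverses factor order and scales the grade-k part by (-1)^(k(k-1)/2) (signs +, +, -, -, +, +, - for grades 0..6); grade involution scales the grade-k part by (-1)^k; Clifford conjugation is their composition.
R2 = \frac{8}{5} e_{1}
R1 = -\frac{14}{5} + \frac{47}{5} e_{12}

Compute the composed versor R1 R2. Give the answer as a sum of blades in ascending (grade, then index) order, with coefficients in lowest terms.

Distribute over the terms of R2 (each basis-blade product reordered to ascending indices, repeated generators contracted through their squares):
R1 (\frac{8}{5} e_{1}) = -\frac{112}{25} e_{1} + \frac{376}{25} e_{2}
Answer: -\frac{112}{25} e_{1} + \frac{376}{25} e_{2}


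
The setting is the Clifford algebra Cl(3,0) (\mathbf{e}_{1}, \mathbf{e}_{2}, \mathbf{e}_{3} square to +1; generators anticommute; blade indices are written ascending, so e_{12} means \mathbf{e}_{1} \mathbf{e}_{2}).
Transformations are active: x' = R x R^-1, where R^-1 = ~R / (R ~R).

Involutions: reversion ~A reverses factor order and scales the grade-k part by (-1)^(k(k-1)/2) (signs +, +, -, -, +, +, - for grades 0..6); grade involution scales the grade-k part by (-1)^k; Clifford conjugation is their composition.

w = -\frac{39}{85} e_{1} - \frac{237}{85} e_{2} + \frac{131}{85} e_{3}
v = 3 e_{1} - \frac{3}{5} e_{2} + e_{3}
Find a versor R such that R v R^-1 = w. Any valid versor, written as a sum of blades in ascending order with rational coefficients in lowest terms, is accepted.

Why this works: both vectors square to \frac{259}{25}, so q(v) = q(w) and R = v + w = \frac{216}{85} e_{1} - \frac{288}{85} e_{2} + \frac{216}{85} e_{3} carries v to w — its own direction survives, the complement (v - w)/2 flips.
Answer: \frac{216}{85} e_{1} - \frac{288}{85} e_{2} + \frac{216}{85} e_{3}


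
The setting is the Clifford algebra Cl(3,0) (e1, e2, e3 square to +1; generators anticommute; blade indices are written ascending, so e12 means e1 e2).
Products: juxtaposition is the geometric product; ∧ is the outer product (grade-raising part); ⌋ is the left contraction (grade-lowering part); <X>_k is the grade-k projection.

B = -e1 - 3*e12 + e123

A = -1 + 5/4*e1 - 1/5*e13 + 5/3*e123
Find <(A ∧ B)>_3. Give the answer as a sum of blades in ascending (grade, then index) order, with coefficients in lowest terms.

step 1: e1 + 3*e12 - e123
step 2: -e123
Answer: -e123


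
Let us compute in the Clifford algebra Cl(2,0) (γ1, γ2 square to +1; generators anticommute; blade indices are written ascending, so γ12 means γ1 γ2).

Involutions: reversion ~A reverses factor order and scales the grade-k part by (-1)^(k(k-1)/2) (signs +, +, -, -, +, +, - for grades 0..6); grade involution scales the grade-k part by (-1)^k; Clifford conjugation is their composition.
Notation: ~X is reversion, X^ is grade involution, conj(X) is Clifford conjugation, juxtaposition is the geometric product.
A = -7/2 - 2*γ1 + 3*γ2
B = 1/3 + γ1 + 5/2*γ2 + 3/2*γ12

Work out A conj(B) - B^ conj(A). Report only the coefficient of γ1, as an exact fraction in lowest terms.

first term: -20/3 + 22/3*γ1 + 51/4*γ2 + 53/4*γ12
second term: 13/3 - 1/3*γ1 + 19/4*γ2 + 11/4*γ12
Answer: 23/3


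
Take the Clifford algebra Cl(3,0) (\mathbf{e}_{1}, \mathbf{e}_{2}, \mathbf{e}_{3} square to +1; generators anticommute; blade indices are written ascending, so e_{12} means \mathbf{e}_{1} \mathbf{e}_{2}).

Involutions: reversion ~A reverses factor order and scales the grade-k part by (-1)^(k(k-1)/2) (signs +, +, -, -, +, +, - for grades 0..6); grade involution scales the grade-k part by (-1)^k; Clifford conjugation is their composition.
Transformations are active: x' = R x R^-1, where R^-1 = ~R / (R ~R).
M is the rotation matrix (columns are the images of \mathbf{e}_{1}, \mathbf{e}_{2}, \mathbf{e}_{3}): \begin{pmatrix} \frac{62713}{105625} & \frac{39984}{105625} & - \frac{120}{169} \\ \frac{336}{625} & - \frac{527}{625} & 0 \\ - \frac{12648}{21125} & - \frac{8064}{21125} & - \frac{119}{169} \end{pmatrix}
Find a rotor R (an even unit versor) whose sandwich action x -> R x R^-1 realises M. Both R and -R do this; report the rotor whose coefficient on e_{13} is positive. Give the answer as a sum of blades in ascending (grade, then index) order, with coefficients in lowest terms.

Method: write R = a + b12*e_{12} + b13*e_{13} + b23*e_{23} with a^2 + b12^2 + b13^2 + b23^2 = 1 (so R^-1 = ~R). Expanding the columns R e_j ~R gives tr M = 4a^2 - 1 and, from the antisymmetric part, M21 - M12 = -4a*b12, M13 - M31 = 4a*b13, M32 - M23 = -4a*b23.
Here tr M = -\frac{4029}{4225}, so a^2 = (1 + tr M)/4 = \frac{49}{4225} and a = ±\frac{7}{65}. Taking a = \frac{7}{65}: M21 - M12 = \frac{672}{4225}, M13 - M31 = -\frac{2352}{21125}, M32 - M23 = -\frac{8064}{21125}, giving b12 = -\frac{24}{65}, b13 = -\frac{84}{325}, b23 = \frac{288}{325}, i.e. R = \frac{7}{65} - \frac{24}{65} e_{12} - \frac{84}{325} e_{13} + \frac{288}{325} e_{23}.
Its e_{13} coefficient is negative, so report the other preimage -R.
Answer: -\frac{7}{65} + \frac{24}{65} e_{12} + \frac{84}{325} e_{13} - \frac{288}{325} e_{23}. Recall the cover is two-to-one: with M of trace -\frac{4029}{4225}, both preimages act alike, and the stated e_{13} sign chooses the sheet.


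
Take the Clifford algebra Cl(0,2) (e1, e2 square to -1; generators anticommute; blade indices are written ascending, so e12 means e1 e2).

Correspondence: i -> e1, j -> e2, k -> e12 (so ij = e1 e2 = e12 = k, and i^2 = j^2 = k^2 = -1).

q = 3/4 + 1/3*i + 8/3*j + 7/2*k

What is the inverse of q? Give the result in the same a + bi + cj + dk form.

In blades: q = 3/4 + 1/3*e1 + 8/3*e2 + 7/2*e12.
With qbar = 3/4 - 1/3*e1 - 8/3*e2 - 7/2*e12 (scalar fixed, mapped units negated), q qbar = 2885/144 (the sum of squared coefficients), so q^-1 = qbar / (2885/144) = 108/2885 - 48/2885*e1 - 384/2885*e2 - 504/2885*e12; translating back:
Answer: 108/2885 - 48/2885*i - 384/2885*j - 504/2885*k


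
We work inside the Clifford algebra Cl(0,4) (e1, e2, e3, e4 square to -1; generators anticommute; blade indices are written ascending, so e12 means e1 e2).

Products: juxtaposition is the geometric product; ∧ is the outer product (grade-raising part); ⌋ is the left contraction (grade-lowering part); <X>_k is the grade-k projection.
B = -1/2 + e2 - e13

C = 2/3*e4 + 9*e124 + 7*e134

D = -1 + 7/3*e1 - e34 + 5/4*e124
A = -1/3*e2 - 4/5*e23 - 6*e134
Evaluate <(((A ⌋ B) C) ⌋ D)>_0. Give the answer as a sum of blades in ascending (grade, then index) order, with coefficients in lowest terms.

step 1: 1/3
step 2: 2/9*e4 + 3*e124 + 7/3*e134
step 3: 15/4 - 2/9*e3 - 5/18*e12
step 4: 15/4
Answer: 15/4


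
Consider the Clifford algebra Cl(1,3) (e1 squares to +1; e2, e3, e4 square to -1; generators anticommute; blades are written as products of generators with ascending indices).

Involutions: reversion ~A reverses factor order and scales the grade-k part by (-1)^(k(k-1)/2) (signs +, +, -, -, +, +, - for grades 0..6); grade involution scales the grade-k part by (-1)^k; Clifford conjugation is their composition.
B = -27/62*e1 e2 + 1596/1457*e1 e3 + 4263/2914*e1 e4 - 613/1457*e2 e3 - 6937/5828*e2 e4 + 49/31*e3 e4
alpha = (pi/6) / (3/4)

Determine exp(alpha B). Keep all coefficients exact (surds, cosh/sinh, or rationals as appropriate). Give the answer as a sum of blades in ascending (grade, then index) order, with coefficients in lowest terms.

B^2 term by term: the squares give (-27/62)^2*(e1 e2)^2 + (1596/1457)^2*(e1 e3)^2 + (4263/2914)^2*(e1 e4)^2 + (-613/1457)^2*(e2 e3)^2 + (-6937/5828)^2*(e2 e4)^2 + (49/31)^2*(e3 e4)^2 = 729/3844*(+1) + 2547216/2122849*(+1) + 18173169/8491396*(+1) + 375769/2122849*(-1) + 48121969/33965584*(-1) + 2401/961*(-1) = -9/16 (each basis 2-blade squares to minus the product of its generators' squares); cross terms between blades sharing an index anticommute and cancel; the commuting (index-disjoint) pairs give grade-4 terms 2*c*c'*(blade product), which cancel blade by blade — e1 e2 e3 e4: -1323/961 + 5535726/2122849 - 2613219/2122849 = 0 — confirming B is simple. So B^2 = -9/16.
B^2 = -9/16 — circular case — the even/odd split gives cos and sin: l = 3/4, alpha*l = pi/6, so exp(alpha B) = cos(pi/6) + (sin(pi/6)/(3/4))*B = sqrt(3)/2 + (2/3)*B.
Answer: sqrt(3)/2 - 9/31*e1 e2 + 1064/1457*e1 e3 + 1421/1457*e1 e4 - 1226/4371*e2 e3 - 6937/8742*e2 e4 + 98/93*e3 e4
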